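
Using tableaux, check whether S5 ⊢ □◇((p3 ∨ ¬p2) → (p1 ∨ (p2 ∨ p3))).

Tableau for the negation ¬□◇((p3 ∨ ¬p2) → (p1 ∨ (p2 ∨ p3))):
1. ¬□◇((p3 ∨ ¬p2) → (p1 ∨ (p2 ∨ p3))), w0
2. ¬◇((p3 ∨ ¬p2) → (p1 ∨ (p2 ∨ p3))), w1   [¬□-rule on 1: fresh world w1, w0Rw1]
3. ¬((p3 ∨ ¬p2) → (p1 ∨ (p2 ∨ p3))), w0   [¬◇-rule on 2 via w1Rw0]
4. p3 ∨ ¬p2, w0   [¬→-rule on 3]
5. ¬(p1 ∨ (p2 ∨ p3)), w0   [¬→-rule on 3]
6. ¬p1, w0   [¬∨-rule on 5]
7. ¬(p2 ∨ p3), w0   [¬∨-rule on 5]
8. ¬p2, w0   [¬∨-rule on 7]
9. ¬p3, w0   [¬∨-rule on 7]
10. ¬((p3 ∨ ¬p2) → (p1 ∨ (p2 ∨ p3))), w1   [¬◇-rule on 2 via w1Rw1]
11. p3 ∨ ¬p2, w1   [¬→-rule on 10]
12. ¬(p1 ∨ (p2 ∨ p3)), w1   [¬→-rule on 10]
13. ¬p1, w1   [¬∨-rule on 12]
14. ¬(p2 ∨ p3), w1   [¬∨-rule on 12]
15. ¬p2, w1   [¬∨-rule on 14]
16. ¬p3, w1   [¬∨-rule on 14]
Accessibility: w0Rw0, w0Rw1, w1Rw0, w1Rw1
The negation has an open branch (countermodel exists).

Not valid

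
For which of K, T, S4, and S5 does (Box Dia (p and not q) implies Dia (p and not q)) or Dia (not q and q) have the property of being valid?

T-tableau for the negation not ((Box Dia (p and not q) implies Dia (p and not q)) or Dia (not q and q)):
1. not ((Box Dia (p and not q) implies Dia (p and not q)) or Dia (not q and q)), u
2. not (Box Dia (p and not q) implies Dia (p and not q)), u
3. not Dia (not q and q), u
4. Box Dia (p and not q), u
5. not Dia (p and not q), u
6. not (not q and q), u
7. Dia (p and not q), u
8. not (p and not q), u
9. not q, u
10. not p, u
11. p and not q, v
12. p, v
13. not q, v
14. not (not q and q), v
15. Dia (p and not q), v
16. not (p and not q), v
17. q, v
Accessibility: uRu, uRv, vRv
Branch closes: q and not q both at v.
Every branch closes (one shown): valid in T, hence also in S4, S5 (every theorem of T is a theorem of S4 and S5).
K-tableau for the negation not ((Box Dia (p and not q) implies Dia (p and not q)) or Dia (not q and q)):
1. not ((Box Dia (p and not q) implies Dia (p and not q)) or Dia (not q and q)), u
2. not (Box Dia (p and not q) implies Dia (p and not q)), u
3. not Dia (not q and q), u
4. Box Dia (p and not q), u
5. not Dia (p and not q), u
Complete open branch: countermodel on a K-frame, so not valid in K.

T, S4, S5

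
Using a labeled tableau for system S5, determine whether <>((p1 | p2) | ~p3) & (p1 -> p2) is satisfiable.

Yes, satisfiable

1. <>((p1 | p2) | ~p3) & (p1 -> p2), u
2. <>((p1 | p2) | ~p3), u
3. p1 -> p2, u
4. p2, u
5. (p1 | p2) | ~p3, v
6. ~p3, v
Accessibility: uRu, uRv, vRu, vRv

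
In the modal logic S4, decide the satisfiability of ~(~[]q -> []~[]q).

Yes, satisfiable

1. ~(~[]q -> []~[]q), 0
2. ~[]q, 0
3. ~[]~[]q, 0
4. ~q, 1
5. []q, 2
6. q, 2
Accessibility: 0R0, 0R1, 0R2, 1R1, 2R2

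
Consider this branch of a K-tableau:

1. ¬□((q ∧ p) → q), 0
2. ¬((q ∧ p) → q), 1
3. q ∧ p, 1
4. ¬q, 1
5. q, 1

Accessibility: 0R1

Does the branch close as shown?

Yes, closed

Both q and ¬q appear at 1.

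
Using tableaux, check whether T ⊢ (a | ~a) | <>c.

Valid in T

Tableau for the negation ~((a | ~a) | <>c):
1. ~((a | ~a) | <>c), 0
2. ~(a | ~a), 0
3. ~<>c, 0
4. ~a, 0
5. a, 0
Accessibility: 0R0
Branch closes: a and ~a both at 0.
All branches of the negation close; one closing branch shown above.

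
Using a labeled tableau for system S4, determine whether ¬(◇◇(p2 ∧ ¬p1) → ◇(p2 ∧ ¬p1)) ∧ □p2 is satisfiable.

Unsatisfiable (every branch closes)

1. ¬(◇◇(p2 ∧ ¬p1) → ◇(p2 ∧ ¬p1)) ∧ □p2, u
2. ¬(◇◇(p2 ∧ ¬p1) → ◇(p2 ∧ ¬p1)), u
3. □p2, u
4. ◇◇(p2 ∧ ¬p1), u
5. ¬◇(p2 ∧ ¬p1), u
6. p2, u
7. ¬(p2 ∧ ¬p1), u
8. p1, u
9. ◇(p2 ∧ ¬p1), v
10. p2, v
11. ¬(p2 ∧ ¬p1), v
12. p1, v
13. p2 ∧ ¬p1, w
14. p2, w
15. ¬p1, w
16. ¬(p2 ∧ ¬p1), w
17. p1, w
Accessibility: uRu, uRv, uRw, vRv, vRw, wRw
Branch closes: p1 and ¬p1 both at w.
(One branch shown.) All branches close.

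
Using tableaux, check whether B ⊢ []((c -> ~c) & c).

Tableau for the negation ~[]((c -> ~c) & c):
1. ~[]((c -> ~c) & c), u
2. ~((c -> ~c) & c), v
3. ~c, v
Accessibility: uRu, uRv, vRu, vRv
The negation has an open branch (countermodel exists).

No, not valid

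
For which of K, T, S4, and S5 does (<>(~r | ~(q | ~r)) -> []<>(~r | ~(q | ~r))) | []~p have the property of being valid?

S5-tableau for the negation ~((<>(~r | ~(q | ~r)) -> []<>(~r | ~(q | ~r))) | []~p):
1. ~((<>(~r | ~(q | ~r)) -> []<>(~r | ~(q | ~r))) | []~p), u
2. ~(<>(~r | ~(q | ~r)) -> []<>(~r | ~(q | ~r))), u
3. ~[]~p, u
4. <>(~r | ~(q | ~r)), u
5. ~[]<>(~r | ~(q | ~r)), u
6. p, v
7. ~r | ~(q | ~r), w
8. ~(q | ~r), w
9. ~q, w
10. r, w
11. ~<>(~r | ~(q | ~r)), x
12. ~(~r | ~(q | ~r)), u
13. r, u
14. q | ~r, u
15. ~(~r | ~(q | ~r)), v
16. r, v
17. q | ~r, v
18. ~(~r | ~(q | ~r)), w
19. q | ~r, w
20. ~(~r | ~(q | ~r)), x
21. r, x
22. q | ~r, x
23. q, u
24. q, v
25. ~r, w
Accessibility: uRu, uRv, uRw, uRx, vRu, vRv, vRw, vRx, wRu, wRv, wRw, wRx, xRu, xRv, xRw, xRx
Branch closes: r and ~r both at w.
Every branch closes (one shown): valid in S5.
S4-tableau for the negation ~((<>(~r | ~(q | ~r)) -> []<>(~r | ~(q | ~r))) | []~p):
1. ~((<>(~r | ~(q | ~r)) -> []<>(~r | ~(q | ~r))) | []~p), u
2. ~(<>(~r | ~(q | ~r)) -> []<>(~r | ~(q | ~r))), u
3. ~[]~p, u
4. <>(~r | ~(q | ~r)), u
5. ~[]<>(~r | ~(q | ~r)), u
6. p, v
7. ~r | ~(q | ~r), w
8. ~(q | ~r), w
9. ~q, w
10. r, w
11. ~<>(~r | ~(q | ~r)), x
12. ~(~r | ~(q | ~r)), x
13. r, x
14. q | ~r, x
15. q, x
Accessibility: uRu, uRv, uRw, uRx, vRv, wRw, xRx
Complete open branch: countermodel on an S4-frame, so not valid in S4, nor in K, T (the same frame is also a K-frame and a T-frame).

S5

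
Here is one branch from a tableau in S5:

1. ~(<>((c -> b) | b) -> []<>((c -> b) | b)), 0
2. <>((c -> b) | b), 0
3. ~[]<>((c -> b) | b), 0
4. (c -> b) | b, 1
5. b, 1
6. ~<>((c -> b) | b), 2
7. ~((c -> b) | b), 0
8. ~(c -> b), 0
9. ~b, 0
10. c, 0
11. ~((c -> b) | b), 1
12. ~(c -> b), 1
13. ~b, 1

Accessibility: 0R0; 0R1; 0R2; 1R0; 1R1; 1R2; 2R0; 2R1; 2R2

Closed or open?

Both b and ~b appear at 1.

Closed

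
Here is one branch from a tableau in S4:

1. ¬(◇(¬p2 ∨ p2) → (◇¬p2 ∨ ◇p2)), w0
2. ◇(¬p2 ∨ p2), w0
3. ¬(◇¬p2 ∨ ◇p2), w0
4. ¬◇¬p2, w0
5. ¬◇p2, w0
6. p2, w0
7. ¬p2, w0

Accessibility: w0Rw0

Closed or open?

Both p2 and ¬p2 appear at w0.

Closed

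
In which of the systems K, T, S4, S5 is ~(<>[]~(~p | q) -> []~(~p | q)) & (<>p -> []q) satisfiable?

K-tableau for the formula:
1. ~(<>[]~(~p | q) -> []~(~p | q)) & (<>p -> []q), w0
2. ~(<>[]~(~p | q) -> []~(~p | q)), w0   [&-rule on 1]
3. <>p -> []q, w0   [&-rule on 1]
4. <>[]~(~p | q), w0   [~->-rule on 2]
5. ~[]~(~p | q), w0   [~->-rule on 2]
6. []q, w0   [->-rule on 3 (branches; this branch)]
7. []~(~p | q), w1   [<>-rule on 4: fresh world w1, w0Rw1]
8. q, w1   [[]-rule on 6 via w0Rw1]
9. ~p | q, w2   [~[]-rule on 5: fresh world w2, w0Rw2]
10. q, w2   [[]-rule on 6 via w0Rw2]
Accessibility: w0Rw1, w0Rw2
Complete open branch: satisfiable in K.
T-tableau for the formula:
1. ~(<>[]~(~p | q) -> []~(~p | q)) & (<>p -> []q), w0
2. ~(<>[]~(~p | q) -> []~(~p | q)), w0   [&-rule on 1]
3. <>p -> []q, w0   [&-rule on 1]
4. <>[]~(~p | q), w0   [~->-rule on 2]
5. ~[]~(~p | q), w0   [~->-rule on 2]
6. []q, w0   [->-rule on 3 (branches; this branch)]
7. q, w0   [[]-rule on 6 via w0Rw0]
8. []~(~p | q), w1   [<>-rule on 4: fresh world w1, w0Rw1]
9. q, w1   [[]-rule on 6 via w0Rw1]
10. ~(~p | q), w1   [[]-rule on 8 via w1Rw1]
11. p, w1   [~|-rule on 10]
12. ~q, w1   [~|-rule on 10]
Accessibility: w0Rw0, w0Rw1, w1Rw1
Branch closes: q and ~q both at w1.
Every branch closes (one shown): unsatisfiable in T, hence also in S4, S5 (every S4/S5-frame is a T-frame).

K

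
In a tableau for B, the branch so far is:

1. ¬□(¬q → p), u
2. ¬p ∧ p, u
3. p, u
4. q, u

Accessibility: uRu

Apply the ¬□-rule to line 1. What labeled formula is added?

a fresh world v with uRv, and ¬(¬q → p) at v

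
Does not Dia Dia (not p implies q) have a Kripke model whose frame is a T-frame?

1. not Dia Dia (not p implies q), u
2. not Dia (not p implies q), u   [neg-Dia-rule on 1 via uRu]
3. not (not p implies q), u   [neg-Dia-rule on 2 via uRu]
4. not p, u   [neg-implies-rule on 3]
5. not q, u   [neg-implies-rule on 3]
Accessibility: uRu

Yes, satisfiable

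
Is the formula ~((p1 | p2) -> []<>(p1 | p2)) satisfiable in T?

1. ~((p1 | p2) -> []<>(p1 | p2)), 0
2. p1 | p2, 0
3. ~[]<>(p1 | p2), 0
4. p2, 0
5. ~<>(p1 | p2), 1
6. ~(p1 | p2), 1
7. ~p1, 1
8. ~p2, 1
Accessibility: 0R0, 0R1, 1R1

Satisfiable (open branch found)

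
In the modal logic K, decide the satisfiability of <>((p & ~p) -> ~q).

Satisfiable (open branch found)

1. <>((p & ~p) -> ~q), w0
2. (p & ~p) -> ~q, w1
3. ~q, w1
Accessibility: w0Rw1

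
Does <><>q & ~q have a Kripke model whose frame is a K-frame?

1. <><>q & ~q, w0
2. <><>q, w0   [&-rule on 1]
3. ~q, w0   [&-rule on 1]
4. <>q, w1   [<>-rule on 2: fresh world w1, w0Rw1]
5. q, w2   [<>-rule on 4: fresh world w2, w1Rw2]
Accessibility: w0Rw1, w1Rw2

Satisfiable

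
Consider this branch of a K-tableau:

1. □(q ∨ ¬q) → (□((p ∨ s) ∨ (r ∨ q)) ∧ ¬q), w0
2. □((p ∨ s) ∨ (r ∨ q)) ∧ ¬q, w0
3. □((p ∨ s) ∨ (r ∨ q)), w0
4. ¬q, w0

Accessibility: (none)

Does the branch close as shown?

No, open

There is no literal clash: for every atom and world, at most one sign appears.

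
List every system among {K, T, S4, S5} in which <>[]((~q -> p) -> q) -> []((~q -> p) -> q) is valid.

S4-tableau for the negation ~(<>[]((~q -> p) -> q) -> []((~q -> p) -> q)):
1. ~(<>[]((~q -> p) -> q) -> []((~q -> p) -> q)), 0
2. <>[]((~q -> p) -> q), 0
3. ~[]((~q -> p) -> q), 0
4. []((~q -> p) -> q), 1
5. (~q -> p) -> q, 1
6. q, 1
7. ~((~q -> p) -> q), 2
8. ~q -> p, 2
9. ~q, 2
10. p, 2
Accessibility: 0R0, 0R1, 0R2, 1R1, 2R2
Complete open branch: countermodel on an S4-frame, so not valid in S4, nor in K, T (the same frame is also a K-frame and a T-frame).
S5-tableau for the negation ~(<>[]((~q -> p) -> q) -> []((~q -> p) -> q)):
1. ~(<>[]((~q -> p) -> q) -> []((~q -> p) -> q)), 0
2. <>[]((~q -> p) -> q), 0
3. ~[]((~q -> p) -> q), 0
4. []((~q -> p) -> q), 1
5. (~q -> p) -> q, 0
6. (~q -> p) -> q, 1
7. ~(~q -> p), 0
8. ~q, 0
9. ~p, 0
10. ~(~q -> p), 1
11. ~q, 1
12. ~p, 1
13. ~((~q -> p) -> q), 2
14. ~q -> p, 2
15. ~q, 2
16. (~q -> p) -> q, 2
17. p, 2
18. ~(~q -> p), 2
19. ~p, 2
Accessibility: 0R0, 0R1, 0R2, 1R0, 1R1, 1R2, 2R0, 2R1, 2R2
Branch closes: p and ~p both at 2.
Every branch closes (one shown): valid in S5.

S5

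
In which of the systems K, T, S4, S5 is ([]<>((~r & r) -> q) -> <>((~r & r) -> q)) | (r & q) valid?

K-tableau for the negation ~(([]<>((~r & r) -> q) -> <>((~r & r) -> q)) | (r & q)):
1. ~(([]<>((~r & r) -> q) -> <>((~r & r) -> q)) | (r & q)), w0
2. ~([]<>((~r & r) -> q) -> <>((~r & r) -> q)), w0   [~|-rule on 1]
3. ~(r & q), w0   [~|-rule on 1]
4. []<>((~r & r) -> q), w0   [~->-rule on 2]
5. ~<>((~r & r) -> q), w0   [~->-rule on 2]
6. ~q, w0   [~&-rule on 3 (branches; this branch)]
Complete open branch: countermodel on a K-frame, so not valid in K.
T-tableau for the negation ~(([]<>((~r & r) -> q) -> <>((~r & r) -> q)) | (r & q)):
1. ~(([]<>((~r & r) -> q) -> <>((~r & r) -> q)) | (r & q)), w0
2. ~([]<>((~r & r) -> q) -> <>((~r & r) -> q)), w0   [~|-rule on 1]
3. ~(r & q), w0   [~|-rule on 1]
4. []<>((~r & r) -> q), w0   [~->-rule on 2]
5. ~<>((~r & r) -> q), w0   [~->-rule on 2]
6. <>((~r & r) -> q), w0   [[]-rule on 4 via w0Rw0]
7. ~((~r & r) -> q), w0   [~<>-rule on 5 via w0Rw0]
8. ~r & r, w0   [~->-rule on 7]
9. ~q, w0   [~->-rule on 7]
10. ~r, w0   [&-rule on 8]
11. r, w0   [&-rule on 8]
Accessibility: w0Rw0
Branch closes: r and ~r both at w0.
Every branch closes (one shown): valid in T, hence also in S4, S5 (every theorem of T is a theorem of S4 and S5).

T, S4, S5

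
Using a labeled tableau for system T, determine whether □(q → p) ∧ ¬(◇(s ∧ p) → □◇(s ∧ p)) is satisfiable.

Satisfiable (open branch found)

1. □(q → p) ∧ ¬(◇(s ∧ p) → □◇(s ∧ p)), 0
2. □(q → p), 0   [∧-rule on 1]
3. ¬(◇(s ∧ p) → □◇(s ∧ p)), 0   [∧-rule on 1]
4. ◇(s ∧ p), 0   [¬→-rule on 3]
5. ¬□◇(s ∧ p), 0   [¬→-rule on 3]
6. q → p, 0   [□-rule on 2 via 0R0]
7. p, 0   [→-rule on 6 (branches; this branch)]
8. s ∧ p, 1   [◇-rule on 4: fresh world 1, 0R1]
9. s, 1   [∧-rule on 8]
10. p, 1   [∧-rule on 8]
11. q → p, 1   [□-rule on 2 via 0R1]
12. ¬◇(s ∧ p), 2   [¬□-rule on 5: fresh world 2, 0R2]
13. q → p, 2   [□-rule on 2 via 0R2]
14. ¬(s ∧ p), 2   [¬◇-rule on 12 via 2R2]
15. p, 2   [→-rule on 13 (branches; this branch)]
16. ¬s, 2   [¬∧-rule on 14 (branches; this branch)]
Accessibility: 0R0, 0R1, 0R2, 1R1, 2R2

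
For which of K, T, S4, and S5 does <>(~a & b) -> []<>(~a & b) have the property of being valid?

S4-tableau for the negation ~(<>(~a & b) -> []<>(~a & b)):
1. ~(<>(~a & b) -> []<>(~a & b)), w0
2. <>(~a & b), w0
3. ~[]<>(~a & b), w0
4. ~a & b, w1
5. ~a, w1
6. b, w1
7. ~<>(~a & b), w2
8. ~(~a & b), w2
9. ~b, w2
Accessibility: w0Rw0, w0Rw1, w0Rw2, w1Rw1, w2Rw2
Complete open branch: countermodel on an S4-frame, so not valid in S4, nor in K, T (the same frame is also a K-frame and a T-frame).
S5-tableau for the negation ~(<>(~a & b) -> []<>(~a & b)):
1. ~(<>(~a & b) -> []<>(~a & b)), w0
2. <>(~a & b), w0
3. ~[]<>(~a & b), w0
4. ~a & b, w1
5. ~a, w1
6. b, w1
7. ~<>(~a & b), w2
8. ~(~a & b), w0
9. ~(~a & b), w1
10. ~(~a & b), w2
11. ~b, w0
12. ~b, w1
Accessibility: w0Rw0, w0Rw1, w0Rw2, w1Rw0, w1Rw1, w1Rw2, w2Rw0, w2Rw1, w2Rw2
Branch closes: b and ~b both at w1.
Every branch closes (one shown): valid in S5.

S5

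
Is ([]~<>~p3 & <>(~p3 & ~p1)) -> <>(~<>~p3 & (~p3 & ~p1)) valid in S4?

Tableau for the negation ~(([]~<>~p3 & <>(~p3 & ~p1)) -> <>(~<>~p3 & (~p3 & ~p1))):
1. ~(([]~<>~p3 & <>(~p3 & ~p1)) -> <>(~<>~p3 & (~p3 & ~p1))), u
2. []~<>~p3 & <>(~p3 & ~p1), u
3. ~<>(~<>~p3 & (~p3 & ~p1)), u
4. []~<>~p3, u
5. <>(~p3 & ~p1), u
6. ~(~<>~p3 & (~p3 & ~p1)), u
7. ~<>~p3, u
8. p3, u
9. ~(~p3 & ~p1), u
10. p1, u
11. ~p3 & ~p1, v
12. ~p3, v
13. ~p1, v
14. ~(~<>~p3 & (~p3 & ~p1)), v
15. ~<>~p3, v
16. p3, v
Accessibility: uRu, uRv, vRv
Branch closes: p3 and ~p3 both at v.
Every branch of the negation's tableau closes; the branch above is one of them.

Yes, valid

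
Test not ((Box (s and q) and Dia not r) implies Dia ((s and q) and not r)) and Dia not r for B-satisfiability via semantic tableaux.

1. not ((Box (s and q) and Dia not r) implies Dia ((s and q) and not r)) and Dia not r, u
2. not ((Box (s and q) and Dia not r) implies Dia ((s and q) and not r)), u
3. Dia not r, u
4. Box (s and q) and Dia not r, u
5. not Dia ((s and q) and not r), u
6. Box (s and q), u
7. not ((s and q) and not r), u
8. s and q, u
9. s, u
10. q, u
11. r, u
12. not r, v
13. not ((s and q) and not r), v
14. s and q, v
15. s, v
16. q, v
17. not (s and q), v
18. not q, v
Accessibility: uRu, uRv, vRu, vRv
Branch closes: q and not q both at v.
(One branch shown.) All branches close.

No, unsatisfiable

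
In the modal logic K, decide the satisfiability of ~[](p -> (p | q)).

1. ~[](p -> (p | q)), w0
2. ~(p -> (p | q)), w1   [~[]-rule on 1: fresh world w1, w0Rw1]
3. p, w1   [~->-rule on 2]
4. ~(p | q), w1   [~->-rule on 2]
5. ~p, w1   [~|-rule on 4]
6. ~q, w1   [~|-rule on 4]
Accessibility: w0Rw1
Branch closes: p and ~p both at w1.
All branches of the tableau close; one closing branch shown above.

No, unsatisfiable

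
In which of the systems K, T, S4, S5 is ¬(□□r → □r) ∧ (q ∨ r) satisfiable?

K

T-tableau for the formula:
1. ¬(□□r → □r) ∧ (q ∨ r), 0
2. ¬(□□r → □r), 0
3. q ∨ r, 0
4. □□r, 0
5. ¬□r, 0
6. □r, 0
7. r, 0
8. ¬r, 1
9. □r, 1
10. r, 1
Accessibility: 0R0, 0R1, 1R1
Branch closes: r and ¬r both at 1.
Every branch closes (one shown): unsatisfiable in T, hence also in S4, S5 (every S4/S5-frame is a T-frame).
K-tableau for the formula:
1. ¬(□□r → □r) ∧ (q ∨ r), 0
2. ¬(□□r → □r), 0
3. q ∨ r, 0
4. □□r, 0
5. ¬□r, 0
6. r, 0
7. ¬r, 1
8. □r, 1
Accessibility: 0R1
Complete open branch: satisfiable in K.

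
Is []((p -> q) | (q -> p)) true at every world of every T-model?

Tableau for the negation ~[]((p -> q) | (q -> p)):
1. ~[]((p -> q) | (q -> p)), w0
2. ~((p -> q) | (q -> p)), w1
3. ~(p -> q), w1
4. ~(q -> p), w1
5. p, w1
6. ~q, w1
7. q, w1
8. ~p, w1
Accessibility: w0Rw0, w0Rw1, w1Rw1
Branch closes: q and ~q both at w1.
Every branch of the negation's tableau closes; the branch above is one of them.

Valid in T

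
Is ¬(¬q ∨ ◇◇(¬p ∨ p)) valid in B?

Invalid (countermodel exists)

Tableau for the negation ¬q ∨ ◇◇(¬p ∨ p):
1. ¬q ∨ ◇◇(¬p ∨ p), 0
2. ◇◇(¬p ∨ p), 0
3. ◇(¬p ∨ p), 1
4. ¬p ∨ p, 2
5. p, 2
Accessibility: 0R0, 0R1, 1R0, 1R1, 1R2, 2R1, 2R2
The negation has an open branch (countermodel exists).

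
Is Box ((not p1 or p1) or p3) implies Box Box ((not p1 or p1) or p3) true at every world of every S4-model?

Tableau for the negation not (Box ((not p1 or p1) or p3) implies Box Box ((not p1 or p1) or p3)):
1. not (Box ((not p1 or p1) or p3) implies Box Box ((not p1 or p1) or p3)), u
2. Box ((not p1 or p1) or p3), u
3. not Box Box ((not p1 or p1) or p3), u
4. (not p1 or p1) or p3, u
5. not p1 or p1, u
6. p1, u
7. not Box ((not p1 or p1) or p3), v
8. (not p1 or p1) or p3, v
9. not p1 or p1, v
10. p1, v
11. not ((not p1 or p1) or p3), w
12. not (not p1 or p1), w
13. not p3, w
14. p1, w
15. not p1, w
Accessibility: uRu, uRv, uRw, vRv, vRw, wRw
Branch closes: p1 and not p1 both at w.
Every branch of the negation's tableau closes; the branch above is one of them.

Valid in S4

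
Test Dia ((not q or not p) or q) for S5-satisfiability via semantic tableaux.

1. Dia ((not q or not p) or q), u
2. (not q or not p) or q, v
3. q, v
Accessibility: uRu, uRv, vRu, vRv

Satisfiable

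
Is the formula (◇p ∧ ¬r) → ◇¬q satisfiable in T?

1. (◇p ∧ ¬r) → ◇¬q, 0
2. ◇¬q, 0   [→-rule on 1 (branches; this branch)]
3. ¬q, 1   [◇-rule on 2: fresh world 1, 0R1]
Accessibility: 0R0, 0R1, 1R1

Yes, satisfiable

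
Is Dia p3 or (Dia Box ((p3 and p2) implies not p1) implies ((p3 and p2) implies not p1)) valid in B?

Tableau for the negation not (Dia p3 or (Dia Box ((p3 and p2) implies not p1) implies ((p3 and p2) implies not p1))):
1. not (Dia p3 or (Dia Box ((p3 and p2) implies not p1) implies ((p3 and p2) implies not p1))), u
2. not Dia p3, u   [neg-or-rule on 1]
3. not (Dia Box ((p3 and p2) implies not p1) implies ((p3 and p2) implies not p1)), u   [neg-or-rule on 1]
4. Dia Box ((p3 and p2) implies not p1), u   [neg-implies-rule on 3]
5. not ((p3 and p2) implies not p1), u   [neg-implies-rule on 3]
6. p3 and p2, u   [neg-implies-rule on 5]
7. p1, u   [neg-implies-rule on 5]
8. p3, u   [and-rule on 6]
9. p2, u   [and-rule on 6]
10. not p3, u   [neg-Dia-rule on 2 via uRu]
Accessibility: uRu
Branch closes: p3 and not p3 both at u.
Every branch of the negation's tableau closes; the branch above is one of them.

Valid in B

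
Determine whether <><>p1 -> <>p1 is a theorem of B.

Tableau for the negation ~(<><>p1 -> <>p1):
1. ~(<><>p1 -> <>p1), w0
2. <><>p1, w0
3. ~<>p1, w0
4. ~p1, w0
5. <>p1, w1
6. ~p1, w1
7. p1, w2
Accessibility: w0Rw0, w0Rw1, w1Rw0, w1Rw1, w1Rw2, w2Rw1, w2Rw2
The negation has an open branch (countermodel exists).

Invalid (countermodel exists)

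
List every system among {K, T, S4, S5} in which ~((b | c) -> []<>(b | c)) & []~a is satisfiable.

K, T, S4

S4-tableau for the formula:
1. ~((b | c) -> []<>(b | c)) & []~a, w0
2. ~((b | c) -> []<>(b | c)), w0
3. []~a, w0
4. b | c, w0
5. ~[]<>(b | c), w0
6. ~a, w0
7. c, w0
8. ~<>(b | c), w1
9. ~a, w1
10. ~(b | c), w1
11. ~b, w1
12. ~c, w1
Accessibility: w0Rw0, w0Rw1, w1Rw1
Complete open branch: satisfiable in S4, hence also in K, T (this S4-model is also a K-model and a T-model).
S5-tableau for the formula:
1. ~((b | c) -> []<>(b | c)) & []~a, w0
2. ~((b | c) -> []<>(b | c)), w0
3. []~a, w0
4. b | c, w0
5. ~[]<>(b | c), w0
6. ~a, w0
7. c, w0
8. ~<>(b | c), w1
9. ~a, w1
10. ~(b | c), w0
11. ~b, w0
12. ~c, w0
Accessibility: w0Rw0, w0Rw1, w1Rw0, w1Rw1
Branch closes: c and ~c both at w0.
Every branch closes (one shown): unsatisfiable in S5.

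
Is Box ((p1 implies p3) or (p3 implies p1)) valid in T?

Yes, valid

Tableau for the negation not Box ((p1 implies p3) or (p3 implies p1)):
1. not Box ((p1 implies p3) or (p3 implies p1)), u
2. not ((p1 implies p3) or (p3 implies p1)), v
3. not (p1 implies p3), v
4. not (p3 implies p1), v
5. p1, v
6. not p3, v
7. p3, v
8. not p1, v
Accessibility: uRu, uRv, vRv
Branch closes: p3 and not p3 both at v.
Every branch of the negation's tableau closes; the branch above is one of them.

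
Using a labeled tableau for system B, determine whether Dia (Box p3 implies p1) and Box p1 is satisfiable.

1. Dia (Box p3 implies p1) and Box p1, u
2. Dia (Box p3 implies p1), u   [and-rule on 1]
3. Box p1, u   [and-rule on 1]
4. p1, u   [Box-rule on 3 via uRu]
5. Box p3 implies p1, v   [Dia-rule on 2: fresh world v, uRv]
6. p1, v   [Box-rule on 3 via uRv]
Accessibility: uRu, uRv, vRu, vRv

Satisfiable (open branch found)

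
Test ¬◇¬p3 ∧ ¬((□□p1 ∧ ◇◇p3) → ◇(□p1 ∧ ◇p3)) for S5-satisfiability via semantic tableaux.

1. ¬◇¬p3 ∧ ¬((□□p1 ∧ ◇◇p3) → ◇(□p1 ∧ ◇p3)), u
2. ¬◇¬p3, u
3. ¬((□□p1 ∧ ◇◇p3) → ◇(□p1 ∧ ◇p3)), u
4. □□p1 ∧ ◇◇p3, u
5. ¬◇(□p1 ∧ ◇p3), u
6. □□p1, u
7. ◇◇p3, u
8. p3, u
9. ¬(□p1 ∧ ◇p3), u
10. □p1, u
11. p1, u
12. ¬□p1, u
13. ◇p3, v
14. p3, v
15. ¬(□p1 ∧ ◇p3), v
16. □p1, v
17. p1, v
18. ¬□p1, v
19. ¬p1, w
20. p3, w
21. ¬(□p1 ∧ ◇p3), w
22. □p1, w
23. p1, w
Accessibility: uRu, uRv, uRw, vRu, vRv, vRw, wRu, wRv, wRw
Branch closes: p1 and ¬p1 both at w.
Every branch closes; the branch above is one of them.

Unsatisfiable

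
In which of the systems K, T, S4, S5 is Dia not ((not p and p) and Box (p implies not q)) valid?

T, S4, S5

K-tableau for the negation not Dia not ((not p and p) and Box (p implies not q)):
1. not Dia not ((not p and p) and Box (p implies not q)), u
Complete open branch: countermodel on a K-frame, so not valid in K.
T-tableau for the negation not Dia not ((not p and p) and Box (p implies not q)):
1. not Dia not ((not p and p) and Box (p implies not q)), u
2. (not p and p) and Box (p implies not q), u   [neg-Dia-rule on 1 via uRu]
3. not p and p, u   [and-rule on 2]
4. Box (p implies not q), u   [and-rule on 2]
5. not p, u   [and-rule on 3]
6. p, u   [and-rule on 3]
Accessibility: uRu
Branch closes: p and not p both at u.
Every branch closes (one shown): valid in T, hence also in S4, S5 (every theorem of T is a theorem of S4 and S5).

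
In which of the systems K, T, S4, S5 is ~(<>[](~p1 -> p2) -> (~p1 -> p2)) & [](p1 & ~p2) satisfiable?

K

T-tableau for the formula:
1. ~(<>[](~p1 -> p2) -> (~p1 -> p2)) & [](p1 & ~p2), 0
2. ~(<>[](~p1 -> p2) -> (~p1 -> p2)), 0
3. [](p1 & ~p2), 0
4. <>[](~p1 -> p2), 0
5. ~(~p1 -> p2), 0
6. ~p1, 0
7. ~p2, 0
8. p1 & ~p2, 0
9. p1, 0
Accessibility: 0R0
Branch closes: p1 and ~p1 both at 0.
Every branch closes (one shown): unsatisfiable in T, hence also in S4, S5 (every S4/S5-frame is a T-frame).
K-tableau for the formula:
1. ~(<>[](~p1 -> p2) -> (~p1 -> p2)) & [](p1 & ~p2), 0
2. ~(<>[](~p1 -> p2) -> (~p1 -> p2)), 0
3. [](p1 & ~p2), 0
4. <>[](~p1 -> p2), 0
5. ~(~p1 -> p2), 0
6. ~p1, 0
7. ~p2, 0
8. [](~p1 -> p2), 1
9. p1 & ~p2, 1
10. p1, 1
11. ~p2, 1
Accessibility: 0R1
Complete open branch: satisfiable in K.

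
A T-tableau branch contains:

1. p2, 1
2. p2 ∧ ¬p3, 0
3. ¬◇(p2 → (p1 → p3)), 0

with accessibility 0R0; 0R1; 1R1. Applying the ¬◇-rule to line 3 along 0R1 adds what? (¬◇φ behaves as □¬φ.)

¬◇φ behaves as □¬φ: propagate the negated body to each accessible world.

¬(p2 → (p1 → p3)), 1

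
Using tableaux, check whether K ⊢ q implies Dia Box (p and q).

Tableau for the negation not (q implies Dia Box (p and q)):
1. not (q implies Dia Box (p and q)), u
2. q, u
3. not Dia Box (p and q), u
The negation has an open branch (countermodel exists).

Not valid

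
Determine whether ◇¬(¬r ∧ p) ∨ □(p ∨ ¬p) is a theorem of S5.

Valid

Tableau for the negation ¬(◇¬(¬r ∧ p) ∨ □(p ∨ ¬p)):
1. ¬(◇¬(¬r ∧ p) ∨ □(p ∨ ¬p)), 0
2. ¬◇¬(¬r ∧ p), 0
3. ¬□(p ∨ ¬p), 0
4. ¬r ∧ p, 0
5. ¬r, 0
6. p, 0
7. ¬(p ∨ ¬p), 1
8. ¬p, 1
9. p, 1
Accessibility: 0R0, 0R1, 1R0, 1R1
Branch closes: p and ¬p both at 1.
Every branch of the negation's tableau closes; the branch above is one of them.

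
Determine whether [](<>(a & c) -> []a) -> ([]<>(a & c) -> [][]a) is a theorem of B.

Valid

Tableau for the negation ~([](<>(a & c) -> []a) -> ([]<>(a & c) -> [][]a)):
1. ~([](<>(a & c) -> []a) -> ([]<>(a & c) -> [][]a)), 0
2. [](<>(a & c) -> []a), 0
3. ~([]<>(a & c) -> [][]a), 0
4. []<>(a & c), 0
5. ~[][]a, 0
6. <>(a & c) -> []a, 0
7. <>(a & c), 0
8. []a, 0
9. a, 0
10. ~[]a, 1
11. <>(a & c) -> []a, 1
12. <>(a & c), 1
13. a, 1
14. ~<>(a & c), 1
15. ~(a & c), 0
16. ~(a & c), 1
17. ~c, 0
18. ~c, 1
19. a & c, 2
20. a, 2
21. c, 2
22. <>(a & c) -> []a, 2
23. <>(a & c), 2
24. []a, 2
25. ~a, 3
26. ~(a & c), 3
27. ~c, 3
28. a & c, 4
29. a, 4
30. c, 4
31. ~(a & c), 4
32. ~c, 4
Accessibility: 0R0, 0R1, 0R2, 1R0, 1R1, 1R3, 1R4, 2R0, 2R2, 3R1, 3R3, 4R1, 4R4
Branch closes: c and ~c both at 4.
Every branch of the negation's tableau closes; the branch above is one of them.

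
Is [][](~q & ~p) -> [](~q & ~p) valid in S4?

Tableau for the negation ~([][](~q & ~p) -> [](~q & ~p)):
1. ~([][](~q & ~p) -> [](~q & ~p)), w0
2. [][](~q & ~p), w0   [~->-rule on 1]
3. ~[](~q & ~p), w0   [~->-rule on 1]
4. [](~q & ~p), w0   [[]-rule on 2 via w0Rw0]
5. ~q & ~p, w0   [[]-rule on 4 via w0Rw0]
6. ~q, w0   [&-rule on 5]
7. ~p, w0   [&-rule on 5]
8. ~(~q & ~p), w1   [~[]-rule on 3: fresh world w1, w0Rw1]
9. [](~q & ~p), w1   [[]-rule on 2 via w0Rw1]
10. ~q & ~p, w1   [[]-rule on 4 via w0Rw1]
11. ~q, w1   [&-rule on 10]
12. ~p, w1   [&-rule on 10]
13. p, w1   [~&-rule on 8 (branches; this branch)]
Accessibility: w0Rw0, w0Rw1, w1Rw1
Branch closes: p and ~p both at w1.
Every branch of the negation's tableau closes; the branch above is one of them.

Valid in S4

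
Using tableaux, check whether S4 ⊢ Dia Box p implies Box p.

Tableau for the negation not (Dia Box p implies Box p):
1. not (Dia Box p implies Box p), 0
2. Dia Box p, 0
3. not Box p, 0
4. Box p, 1
5. p, 1
6. not p, 2
Accessibility: 0R0, 0R1, 0R2, 1R1, 2R2
The negation has an open branch (countermodel exists).

Not valid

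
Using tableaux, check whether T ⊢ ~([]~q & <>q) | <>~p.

Tableau for the negation ~(~([]~q & <>q) | <>~p):
1. ~(~([]~q & <>q) | <>~p), 0
2. []~q & <>q, 0   [~|-rule on 1]
3. ~<>~p, 0   [~|-rule on 1]
4. []~q, 0   [&-rule on 2]
5. <>q, 0   [&-rule on 2]
6. p, 0   [~<>-rule on 3 via 0R0]
7. ~q, 0   [[]-rule on 4 via 0R0]
8. q, 1   [<>-rule on 5: fresh world 1, 0R1]
9. p, 1   [~<>-rule on 3 via 0R1]
10. ~q, 1   [[]-rule on 4 via 0R1]
Accessibility: 0R0, 0R1, 1R1
Branch closes: q and ~q both at 1.
Every branch of the negation's tableau closes; the branch above is one of them.

Yes, valid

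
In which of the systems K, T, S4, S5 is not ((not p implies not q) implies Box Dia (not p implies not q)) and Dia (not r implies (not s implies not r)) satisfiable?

S5-tableau for the formula:
1. not ((not p implies not q) implies Box Dia (not p implies not q)) and Dia (not r implies (not s implies not r)), 0
2. not ((not p implies not q) implies Box Dia (not p implies not q)), 0
3. Dia (not r implies (not s implies not r)), 0
4. not p implies not q, 0
5. not Box Dia (not p implies not q), 0
6. not q, 0
7. not r implies (not s implies not r), 1
8. not s implies not r, 1
9. not r, 1
10. not Dia (not p implies not q), 2
11. not (not p implies not q), 0
12. not p, 0
13. q, 0
Accessibility: 0R0, 0R1, 0R2, 1R0, 1R1, 1R2, 2R0, 2R1, 2R2
Branch closes: q and not q both at 0.
Every branch closes (one shown): unsatisfiable in S5.
S4-tableau for the formula:
1. not ((not p implies not q) implies Box Dia (not p implies not q)) and Dia (not r implies (not s implies not r)), 0
2. not ((not p implies not q) implies Box Dia (not p implies not q)), 0
3. Dia (not r implies (not s implies not r)), 0
4. not p implies not q, 0
5. not Box Dia (not p implies not q), 0
6. not q, 0
7. not r implies (not s implies not r), 1
8. not s implies not r, 1
9. not r, 1
10. not Dia (not p implies not q), 2
11. not (not p implies not q), 2
12. not p, 2
13. q, 2
Accessibility: 0R0, 0R1, 0R2, 1R1, 2R2
Complete open branch: satisfiable in S4, hence also in K, T (this S4-model is also a K-model and a T-model).

K, T, S4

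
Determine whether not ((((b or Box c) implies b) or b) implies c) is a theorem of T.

Tableau for the negation (((b or Box c) implies b) or b) implies c:
1. (((b or Box c) implies b) or b) implies c, w0
2. c, w0
Accessibility: w0Rw0
The negation has an open branch (countermodel exists).

Invalid (countermodel exists)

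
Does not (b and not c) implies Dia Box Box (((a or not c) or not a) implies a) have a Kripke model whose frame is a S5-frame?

1. not (b and not c) implies Dia Box Box (((a or not c) or not a) implies a), w0
2. Dia Box Box (((a or not c) or not a) implies a), w0
3. Box Box (((a or not c) or not a) implies a), w1
4. Box (((a or not c) or not a) implies a), w0
5. Box (((a or not c) or not a) implies a), w1
6. ((a or not c) or not a) implies a, w0
7. ((a or not c) or not a) implies a, w1
8. a, w0
9. a, w1
Accessibility: w0Rw0, w0Rw1, w1Rw0, w1Rw1

Yes, satisfiable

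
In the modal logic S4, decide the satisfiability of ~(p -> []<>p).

1. ~(p -> []<>p), u
2. p, u
3. ~[]<>p, u
4. ~<>p, v
5. ~p, v
Accessibility: uRu, uRv, vRv

Yes, satisfiable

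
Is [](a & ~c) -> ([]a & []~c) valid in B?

Tableau for the negation ~([](a & ~c) -> ([]a & []~c)):
1. ~([](a & ~c) -> ([]a & []~c)), 0
2. [](a & ~c), 0
3. ~([]a & []~c), 0
4. a & ~c, 0
5. a, 0
6. ~c, 0
7. ~[]~c, 0
8. c, 1
9. a & ~c, 1
10. a, 1
11. ~c, 1
Accessibility: 0R0, 0R1, 1R0, 1R1
Branch closes: c and ~c both at 1.
Every branch of the negation's tableau closes; the branch above is one of them.

Yes, valid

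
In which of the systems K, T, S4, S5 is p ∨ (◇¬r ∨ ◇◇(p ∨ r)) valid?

T, S4, S5

T-tableau for the negation ¬(p ∨ (◇¬r ∨ ◇◇(p ∨ r))):
1. ¬(p ∨ (◇¬r ∨ ◇◇(p ∨ r))), u
2. ¬p, u
3. ¬(◇¬r ∨ ◇◇(p ∨ r)), u
4. ¬◇¬r, u
5. ¬◇◇(p ∨ r), u
6. r, u
7. ¬◇(p ∨ r), u
8. ¬(p ∨ r), u
9. ¬r, u
Accessibility: uRu
Branch closes: r and ¬r both at u.
Every branch closes (one shown): valid in T, hence also in S4, S5 (every theorem of T is a theorem of S4 and S5).
K-tableau for the negation ¬(p ∨ (◇¬r ∨ ◇◇(p ∨ r))):
1. ¬(p ∨ (◇¬r ∨ ◇◇(p ∨ r))), u
2. ¬p, u
3. ¬(◇¬r ∨ ◇◇(p ∨ r)), u
4. ¬◇¬r, u
5. ¬◇◇(p ∨ r), u
Complete open branch: countermodel on a K-frame, so not valid in K.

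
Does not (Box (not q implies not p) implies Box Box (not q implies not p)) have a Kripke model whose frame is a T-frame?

Satisfiable

1. not (Box (not q implies not p) implies Box Box (not q implies not p)), w0
2. Box (not q implies not p), w0
3. not Box Box (not q implies not p), w0
4. not q implies not p, w0
5. not p, w0
6. not Box (not q implies not p), w1
7. not q implies not p, w1
8. not p, w1
9. not (not q implies not p), w2
10. not q, w2
11. p, w2
Accessibility: w0Rw0, w0Rw1, w1Rw1, w1Rw2, w2Rw2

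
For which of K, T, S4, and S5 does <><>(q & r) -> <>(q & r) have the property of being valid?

S4, S5

T-tableau for the negation ~(<><>(q & r) -> <>(q & r)):
1. ~(<><>(q & r) -> <>(q & r)), w0
2. <><>(q & r), w0
3. ~<>(q & r), w0
4. ~(q & r), w0
5. ~r, w0
6. <>(q & r), w1
7. ~(q & r), w1
8. ~r, w1
9. q & r, w2
10. q, w2
11. r, w2
Accessibility: w0Rw0, w0Rw1, w1Rw1, w1Rw2, w2Rw2
Complete open branch: countermodel on a T-frame, so not valid in T, nor in K (the same frame is also a K-frame).
S4-tableau for the negation ~(<><>(q & r) -> <>(q & r)):
1. ~(<><>(q & r) -> <>(q & r)), w0
2. <><>(q & r), w0
3. ~<>(q & r), w0
4. ~(q & r), w0
5. ~r, w0
6. <>(q & r), w1
7. ~(q & r), w1
8. ~r, w1
9. q & r, w2
10. q, w2
11. r, w2
12. ~(q & r), w2
13. ~r, w2
Accessibility: w0Rw0, w0Rw1, w0Rw2, w1Rw1, w1Rw2, w2Rw2
Branch closes: r and ~r both at w2.
Every branch closes (one shown): valid in S4, hence also in S5 (every theorem of S4 is a theorem of S5).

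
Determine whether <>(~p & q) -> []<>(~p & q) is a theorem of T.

Not valid

Tableau for the negation ~(<>(~p & q) -> []<>(~p & q)):
1. ~(<>(~p & q) -> []<>(~p & q)), w0
2. <>(~p & q), w0
3. ~[]<>(~p & q), w0
4. ~p & q, w1
5. ~p, w1
6. q, w1
7. ~<>(~p & q), w2
8. ~(~p & q), w2
9. ~q, w2
Accessibility: w0Rw0, w0Rw1, w0Rw2, w1Rw1, w2Rw2
The negation has an open branch (countermodel exists).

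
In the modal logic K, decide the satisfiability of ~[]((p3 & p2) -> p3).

1. ~[]((p3 & p2) -> p3), u
2. ~((p3 & p2) -> p3), v   [~[]-rule on 1: fresh world v, uRv]
3. p3 & p2, v   [~->-rule on 2]
4. ~p3, v   [~->-rule on 2]
5. p3, v   [&-rule on 3]
6. p2, v   [&-rule on 3]
Accessibility: uRv
Branch closes: p3 and ~p3 both at v.
All branches of the tableau close; one closing branch shown above.

Unsatisfiable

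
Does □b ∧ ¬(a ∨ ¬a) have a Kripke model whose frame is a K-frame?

1. □b ∧ ¬(a ∨ ¬a), w0
2. □b, w0   [∧-rule on 1]
3. ¬(a ∨ ¬a), w0   [∧-rule on 1]
4. ¬a, w0   [¬∨-rule on 3]
5. a, w0   [¬∨-rule on 3]
Branch closes: a and ¬a both at w0.
(One branch shown.) All branches close.

Unsatisfiable (every branch closes)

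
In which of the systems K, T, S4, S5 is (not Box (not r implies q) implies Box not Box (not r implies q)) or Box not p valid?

S4-tableau for the negation not ((not Box (not r implies q) implies Box not Box (not r implies q)) or Box not p):
1. not ((not Box (not r implies q) implies Box not Box (not r implies q)) or Box not p), w0
2. not (not Box (not r implies q) implies Box not Box (not r implies q)), w0
3. not Box not p, w0
4. not Box (not r implies q), w0
5. not Box not Box (not r implies q), w0
6. p, w1
7. not (not r implies q), w2
8. not r, w2
9. not q, w2
10. Box (not r implies q), w3
11. not r implies q, w3
12. q, w3
Accessibility: w0Rw0, w0Rw1, w0Rw2, w0Rw3, w1Rw1, w2Rw2, w3Rw3
Complete open branch: countermodel on an S4-frame, so not valid in S4, nor in K, T (the same frame is also a K-frame and a T-frame).
S5-tableau for the negation not ((not Box (not r implies q) implies Box not Box (not r implies q)) or Box not p):
1. not ((not Box (not r implies q) implies Box not Box (not r implies q)) or Box not p), w0
2. not (not Box (not r implies q) implies Box not Box (not r implies q)), w0
3. not Box not p, w0
4. not Box (not r implies q), w0
5. not Box not Box (not r implies q), w0
6. p, w1
7. not (not r implies q), w2
8. not r, w2
9. not q, w2
10. Box (not r implies q), w3
11. not r implies q, w0
12. not r implies q, w1
13. not r implies q, w2
14. not r implies q, w3
15. q, w0
16. q, w1
17. q, w2
Accessibility: w0Rw0, w0Rw1, w0Rw2, w0Rw3, w1Rw0, w1Rw1, w1Rw2, w1Rw3, w2Rw0, w2Rw1, w2Rw2, w2Rw3, w3Rw0, w3Rw1, w3Rw2, w3Rw3
Branch closes: q and not q both at w2.
Every branch closes (one shown): valid in S5.

S5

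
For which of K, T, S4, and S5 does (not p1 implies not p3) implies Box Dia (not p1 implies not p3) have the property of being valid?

S5

S5-tableau for the negation not ((not p1 implies not p3) implies Box Dia (not p1 implies not p3)):
1. not ((not p1 implies not p3) implies Box Dia (not p1 implies not p3)), w0
2. not p1 implies not p3, w0
3. not Box Dia (not p1 implies not p3), w0
4. not p3, w0
5. not Dia (not p1 implies not p3), w1
6. not (not p1 implies not p3), w0
7. not p1, w0
8. p3, w0
Accessibility: w0Rw0, w0Rw1, w1Rw0, w1Rw1
Branch closes: p3 and not p3 both at w0.
Every branch closes (one shown): valid in S5.
S4-tableau for the negation not ((not p1 implies not p3) implies Box Dia (not p1 implies not p3)):
1. not ((not p1 implies not p3) implies Box Dia (not p1 implies not p3)), w0
2. not p1 implies not p3, w0
3. not Box Dia (not p1 implies not p3), w0
4. not p3, w0
5. not Dia (not p1 implies not p3), w1
6. not (not p1 implies not p3), w1
7. not p1, w1
8. p3, w1
Accessibility: w0Rw0, w0Rw1, w1Rw1
Complete open branch: countermodel on an S4-frame, so not valid in S4, nor in K, T (the same frame is also a K-frame and a T-frame).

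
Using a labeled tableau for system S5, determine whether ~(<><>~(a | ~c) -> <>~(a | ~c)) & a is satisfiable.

1. ~(<><>~(a | ~c) -> <>~(a | ~c)) & a, u
2. ~(<><>~(a | ~c) -> <>~(a | ~c)), u   [&-rule on 1]
3. a, u   [&-rule on 1]
4. <><>~(a | ~c), u   [~->-rule on 2]
5. ~<>~(a | ~c), u   [~->-rule on 2]
6. a | ~c, u   [~<>-rule on 5 via uRu]
7. ~c, u   [|-rule on 6 (branches; this branch)]
8. <>~(a | ~c), v   [<>-rule on 4: fresh world v, uRv]
9. a | ~c, v   [~<>-rule on 5 via uRv]
10. ~c, v   [|-rule on 9 (branches; this branch)]
11. ~(a | ~c), w   [<>-rule on 8: fresh world w, vRw]
12. ~a, w   [~|-rule on 11]
13. c, w   [~|-rule on 11]
14. a | ~c, w   [~<>-rule on 5 via uRw]
15. ~c, w   [|-rule on 14 (branches; this branch)]
Accessibility: uRu, uRv, uRw, vRu, vRv, vRw, wRu, wRv, wRw
Branch closes: c and ~c both at w.
(One branch shown.) All branches close.

Unsatisfiable (every branch closes)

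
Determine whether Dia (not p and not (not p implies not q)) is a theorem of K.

No, not valid

Tableau for the negation not Dia (not p and not (not p implies not q)):
1. not Dia (not p and not (not p implies not q)), 0
The negation has an open branch (countermodel exists).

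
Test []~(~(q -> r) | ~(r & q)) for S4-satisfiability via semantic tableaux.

1. []~(~(q -> r) | ~(r & q)), w0
2. ~(~(q -> r) | ~(r & q)), w0   [[]-rule on 1 via w0Rw0]
3. q -> r, w0   [~|-rule on 2]
4. r & q, w0   [~|-rule on 2]
5. r, w0   [&-rule on 4]
6. q, w0   [&-rule on 4]
Accessibility: w0Rw0

Satisfiable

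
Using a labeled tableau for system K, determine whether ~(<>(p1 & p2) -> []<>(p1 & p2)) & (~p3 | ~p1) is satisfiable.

1. ~(<>(p1 & p2) -> []<>(p1 & p2)) & (~p3 | ~p1), 0
2. ~(<>(p1 & p2) -> []<>(p1 & p2)), 0
3. ~p3 | ~p1, 0
4. <>(p1 & p2), 0
5. ~[]<>(p1 & p2), 0
6. ~p1, 0
7. p1 & p2, 1
8. p1, 1
9. p2, 1
10. ~<>(p1 & p2), 2
Accessibility: 0R1, 0R2

Satisfiable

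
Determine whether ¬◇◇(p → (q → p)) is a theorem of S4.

Invalid (countermodel exists)

Tableau for the negation ◇◇(p → (q → p)):
1. ◇◇(p → (q → p)), w0
2. ◇(p → (q → p)), w1   [◇-rule on 1: fresh world w1, w0Rw1]
3. p → (q → p), w2   [◇-rule on 2: fresh world w2, w1Rw2]
4. q → p, w2   [→-rule on 3 (branches; this branch)]
5. p, w2   [→-rule on 4 (branches; this branch)]
Accessibility: w0Rw0, w0Rw1, w0Rw2, w1Rw1, w1Rw2, w2Rw2
The negation has an open branch (countermodel exists).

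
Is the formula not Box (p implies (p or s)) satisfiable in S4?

No, unsatisfiable

1. not Box (p implies (p or s)), 0
2. not (p implies (p or s)), 1
3. p, 1
4. not (p or s), 1
5. not p, 1
6. not s, 1
Accessibility: 0R0, 0R1, 1R1
Branch closes: p and not p both at 1.
All branches of the tableau close; one closing branch shown above.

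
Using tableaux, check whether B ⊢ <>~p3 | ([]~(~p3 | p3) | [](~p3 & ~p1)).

Not valid

Tableau for the negation ~(<>~p3 | ([]~(~p3 | p3) | [](~p3 & ~p1))):
1. ~(<>~p3 | ([]~(~p3 | p3) | [](~p3 & ~p1))), 0
2. ~<>~p3, 0
3. ~([]~(~p3 | p3) | [](~p3 & ~p1)), 0
4. ~[]~(~p3 | p3), 0
5. ~[](~p3 & ~p1), 0
6. p3, 0
7. ~p3 | p3, 1
8. p3, 1
9. ~(~p3 & ~p1), 2
10. p3, 2
11. p1, 2
Accessibility: 0R0, 0R1, 0R2, 1R0, 1R1, 2R0, 2R2
The negation has an open branch (countermodel exists).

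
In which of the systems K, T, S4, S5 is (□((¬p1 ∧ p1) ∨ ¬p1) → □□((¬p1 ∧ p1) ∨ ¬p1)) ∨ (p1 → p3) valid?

T, S4, S5

T-tableau for the negation ¬((□((¬p1 ∧ p1) ∨ ¬p1) → □□((¬p1 ∧ p1) ∨ ¬p1)) ∨ (p1 → p3)):
1. ¬((□((¬p1 ∧ p1) ∨ ¬p1) → □□((¬p1 ∧ p1) ∨ ¬p1)) ∨ (p1 → p3)), u
2. ¬(□((¬p1 ∧ p1) ∨ ¬p1) → □□((¬p1 ∧ p1) ∨ ¬p1)), u   [¬∨-rule on 1]
3. ¬(p1 → p3), u   [¬∨-rule on 1]
4. □((¬p1 ∧ p1) ∨ ¬p1), u   [¬→-rule on 2]
5. ¬□□((¬p1 ∧ p1) ∨ ¬p1), u   [¬→-rule on 2]
6. p1, u   [¬→-rule on 3]
7. ¬p3, u   [¬→-rule on 3]
8. (¬p1 ∧ p1) ∨ ¬p1, u   [□-rule on 4 via uRu]
9. ¬p1 ∧ p1, u   [∨-rule on 8 (branches; this branch)]
10. ¬p1, u   [∧-rule on 9]
Accessibility: uRu
Branch closes: p1 and ¬p1 both at u.
Every branch closes (one shown): valid in T, hence also in S4, S5 (every theorem of T is a theorem of S4 and S5).
K-tableau for the negation ¬((□((¬p1 ∧ p1) ∨ ¬p1) → □□((¬p1 ∧ p1) ∨ ¬p1)) ∨ (p1 → p3)):
1. ¬((□((¬p1 ∧ p1) ∨ ¬p1) → □□((¬p1 ∧ p1) ∨ ¬p1)) ∨ (p1 → p3)), u
2. ¬(□((¬p1 ∧ p1) ∨ ¬p1) → □□((¬p1 ∧ p1) ∨ ¬p1)), u   [¬∨-rule on 1]
3. ¬(p1 → p3), u   [¬∨-rule on 1]
4. □((¬p1 ∧ p1) ∨ ¬p1), u   [¬→-rule on 2]
5. ¬□□((¬p1 ∧ p1) ∨ ¬p1), u   [¬→-rule on 2]
6. p1, u   [¬→-rule on 3]
7. ¬p3, u   [¬→-rule on 3]
8. ¬□((¬p1 ∧ p1) ∨ ¬p1), v   [¬□-rule on 5: fresh world v, uRv]
9. (¬p1 ∧ p1) ∨ ¬p1, v   [□-rule on 4 via uRv]
10. ¬p1, v   [∨-rule on 9 (branches; this branch)]
11. ¬((¬p1 ∧ p1) ∨ ¬p1), w   [¬□-rule on 8: fresh world w, vRw]
12. ¬(¬p1 ∧ p1), w   [¬∨-rule on 11]
13. p1, w   [¬∨-rule on 11]
Accessibility: uRv, vRw
Complete open branch: countermodel on a K-frame, so not valid in K.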